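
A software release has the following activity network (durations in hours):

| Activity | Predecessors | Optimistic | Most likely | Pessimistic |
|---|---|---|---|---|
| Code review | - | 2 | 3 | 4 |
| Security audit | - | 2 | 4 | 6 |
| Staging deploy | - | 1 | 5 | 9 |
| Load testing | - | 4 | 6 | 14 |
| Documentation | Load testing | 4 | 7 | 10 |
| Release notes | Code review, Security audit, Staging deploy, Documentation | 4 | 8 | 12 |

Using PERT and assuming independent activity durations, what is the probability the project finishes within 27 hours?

0.983

te_Code review = (2 + 4·3 + 4)/6 = 18/6 = 3; σ²_Code review = ((4−2)/6)² = 0.111
te_Security audit = (2 + 4·4 + 6)/6 = 24/6 = 4; σ²_Security audit = ((6−2)/6)² = 0.444
te_Staging deploy = (1 + 4·5 + 9)/6 = 30/6 = 5; σ²_Staging deploy = ((9−1)/6)² = 1.778
te_Load testing = (4 + 4·6 + 14)/6 = 42/6 = 7; σ²_Load testing = ((14−4)/6)² = 2.778
te_Documentation = (4 + 4·7 + 10)/6 = 42/6 = 7; σ²_Documentation = ((10−4)/6)² = 1.000
te_Release notes = (4 + 4·8 + 12)/6 = 48/6 = 8; σ²_Release notes = ((12−4)/6)² = 1.778

Forward pass:
ES_Code review = 0; EF_Code review = 3
ES_Security audit = 0; EF_Security audit = 4
ES_Staging deploy = 0; EF_Staging deploy = 5
ES_Load testing = 0; EF_Load testing = 7
ES_Documentation = 7; EF_Documentation = 7+7 = 14
ES_Release notes = max(EF_Code review=3, EF_Security audit=4, EF_Staging deploy=5, EF_Documentation=14) = 14; EF_Release notes = 14+8 = 22
Expected project duration μ = 22 hours. Critical path: Load testing → Documentation → Release notes.

Variance along critical path = 2.778 + 1.000 + 1.778 = 5.556; σ = √5.556 = 2.357 hours.
Z = (27 − 22) / 2.357 = 2.121
P(T ≤ 27) = Φ(2.121) ≈ 0.983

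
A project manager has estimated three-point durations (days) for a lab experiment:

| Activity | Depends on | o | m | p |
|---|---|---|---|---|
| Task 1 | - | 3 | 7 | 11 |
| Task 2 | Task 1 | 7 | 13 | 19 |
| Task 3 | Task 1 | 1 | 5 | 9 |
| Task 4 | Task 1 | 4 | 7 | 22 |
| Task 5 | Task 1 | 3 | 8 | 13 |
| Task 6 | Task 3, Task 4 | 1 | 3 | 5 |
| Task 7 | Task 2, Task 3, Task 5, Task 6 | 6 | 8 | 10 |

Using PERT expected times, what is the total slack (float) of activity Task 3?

5 days

te_Task 1 = (3 + 4·7 + 11)/6 = 42/6 = 7
te_Task 2 = (7 + 4·13 + 19)/6 = 78/6 = 13
te_Task 3 = (1 + 4·5 + 9)/6 = 30/6 = 5
te_Task 4 = (4 + 4·7 + 22)/6 = 54/6 = 9
te_Task 5 = (3 + 4·8 + 13)/6 = 48/6 = 8
te_Task 6 = (1 + 4·3 + 5)/6 = 18/6 = 3
te_Task 7 = (6 + 4·8 + 10)/6 = 48/6 = 8

Forward pass:
ES_Task 1 = 0; EF_Task 1 = 7
ES_Task 2 = 7; EF_Task 2 = 7+13 = 20
ES_Task 3 = 7; EF_Task 3 = 7+5 = 12
ES_Task 4 = 7; EF_Task 4 = 7+9 = 16
ES_Task 5 = 7; EF_Task 5 = 7+8 = 15
ES_Task 6 = max(EF_Task 3=12, EF_Task 4=16) = 16; EF_Task 6 = 16+3 = 19
ES_Task 7 = max(EF_Task 2=20, EF_Task 3=12, EF_Task 5=15, EF_Task 6=19) = 20; EF_Task 7 = 20+8 = 28
Expected project duration μ = 28 days. Critical path: Task 1 → Task 2 → Task 7.

Backward pass:
LF_Task 7 = 28; LS_Task 7 = 28−8 = 20
LF_Task 6 = LS_Task 7 = 20; LS_Task 6 = 20−3 = 17
LF_Task 5 = LS_Task 7 = 20; LS_Task 5 = 20−8 = 12
LF_Task 4 = LS_Task 6 = 17; LS_Task 4 = 17−9 = 8
LF_Task 3 = min(LS_Task 6=17, LS_Task 7=20) = 17; LS_Task 3 = 17−5 = 12
LF_Task 2 = LS_Task 7 = 20; LS_Task 2 = 20−13 = 7
LF_Task 1 = min(LS_Task 2=7, LS_Task 3=12, LS_Task 4=8, LS_Task 5=12) = 7; LS_Task 1 = 7−7 = 0
Slack_Task 3 = LS_Task 3 − ES_Task 3 = 12 − 7 = 5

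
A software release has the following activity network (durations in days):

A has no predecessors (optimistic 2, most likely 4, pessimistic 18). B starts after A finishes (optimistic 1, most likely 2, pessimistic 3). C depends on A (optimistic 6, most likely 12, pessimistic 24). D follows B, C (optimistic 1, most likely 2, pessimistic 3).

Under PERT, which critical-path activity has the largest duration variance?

te_A = (2 + 4·4 + 18)/6 = 36/6 = 6; σ²_A = ((18−2)/6)² = 7.111
te_B = (1 + 4·2 + 3)/6 = 12/6 = 2; σ²_B = ((3−1)/6)² = 0.111
te_C = (6 + 4·12 + 24)/6 = 78/6 = 13; σ²_C = ((24−6)/6)² = 9.000
te_D = (1 + 4·2 + 3)/6 = 12/6 = 2; σ²_D = ((3−1)/6)² = 0.111

Forward pass:
ES_A = 0; EF_A = 6
ES_B = 6; EF_B = 6+2 = 8
ES_C = 6; EF_C = 6+13 = 19
ES_D = max(EF_B=8, EF_C=19) = 19; EF_D = 19+2 = 21
Expected project duration μ = 21 days. Critical path: A → C → D.

Variances on critical path: σ²_A=7.111, σ²_C=9.000, σ²_D=0.111.
Largest is σ²_C = 9.000.

C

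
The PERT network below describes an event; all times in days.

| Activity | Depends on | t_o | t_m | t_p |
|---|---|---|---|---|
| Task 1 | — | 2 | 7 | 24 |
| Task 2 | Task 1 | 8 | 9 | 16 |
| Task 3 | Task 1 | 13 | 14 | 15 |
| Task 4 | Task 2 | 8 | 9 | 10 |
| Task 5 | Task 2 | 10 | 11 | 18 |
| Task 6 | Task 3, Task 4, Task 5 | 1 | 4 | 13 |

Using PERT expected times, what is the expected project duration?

36 days

te_Task 1 = (2 + 4·7 + 24)/6 = 54/6 = 9
te_Task 2 = (8 + 4·9 + 16)/6 = 60/6 = 10
te_Task 3 = (13 + 4·14 + 15)/6 = 84/6 = 14
te_Task 4 = (8 + 4·9 + 10)/6 = 54/6 = 9
te_Task 5 = (10 + 4·11 + 18)/6 = 72/6 = 12
te_Task 6 = (1 + 4·4 + 13)/6 = 30/6 = 5

Forward pass:
ES_Task 1 = 0; EF_Task 1 = 9
ES_Task 2 = 9; EF_Task 2 = 9+10 = 19
ES_Task 3 = 9; EF_Task 3 = 9+14 = 23
ES_Task 4 = 19; EF_Task 4 = 19+9 = 28
ES_Task 5 = 19; EF_Task 5 = 19+12 = 31
ES_Task 6 = max(EF_Task 3=23, EF_Task 4=28, EF_Task 5=31) = 31; EF_Task 6 = 31+5 = 36
Expected project duration μ = 36 days. Critical path: Task 1 → Task 2 → Task 5 → Task 6.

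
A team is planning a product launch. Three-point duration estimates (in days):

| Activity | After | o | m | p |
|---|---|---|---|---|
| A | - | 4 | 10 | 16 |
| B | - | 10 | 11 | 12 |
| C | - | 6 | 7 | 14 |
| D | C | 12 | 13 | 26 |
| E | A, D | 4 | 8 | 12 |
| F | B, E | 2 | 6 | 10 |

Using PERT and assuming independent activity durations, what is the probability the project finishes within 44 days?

te_A = (4 + 4·10 + 16)/6 = 60/6 = 10; σ²_A = ((16−4)/6)² = 4.000
te_B = (10 + 4·11 + 12)/6 = 66/6 = 11; σ²_B = ((12−10)/6)² = 0.111
te_C = (6 + 4·7 + 14)/6 = 48/6 = 8; σ²_C = ((14−6)/6)² = 1.778
te_D = (12 + 4·13 + 26)/6 = 90/6 = 15; σ²_D = ((26−12)/6)² = 5.444
te_E = (4 + 4·8 + 12)/6 = 48/6 = 8; σ²_E = ((12−4)/6)² = 1.778
te_F = (2 + 4·6 + 10)/6 = 36/6 = 6; σ²_F = ((10−2)/6)² = 1.778

Forward pass:
ES_A = 0; EF_A = 10
ES_B = 0; EF_B = 11
ES_C = 0; EF_C = 8
ES_D = 8; EF_D = 8+15 = 23
ES_E = max(EF_A=10, EF_D=23) = 23; EF_E = 23+8 = 31
ES_F = max(EF_B=11, EF_E=31) = 31; EF_F = 31+6 = 37
Expected project duration μ = 37 days. Critical path: C → D → E → F.

Variance along critical path = 1.778 + 5.444 + 1.778 + 1.778 = 10.778; σ = √10.778 = 3.283 days.
Z = (44 − 37) / 3.283 = 2.132
P(T ≤ 44) = Φ(2.132) ≈ 0.984

0.984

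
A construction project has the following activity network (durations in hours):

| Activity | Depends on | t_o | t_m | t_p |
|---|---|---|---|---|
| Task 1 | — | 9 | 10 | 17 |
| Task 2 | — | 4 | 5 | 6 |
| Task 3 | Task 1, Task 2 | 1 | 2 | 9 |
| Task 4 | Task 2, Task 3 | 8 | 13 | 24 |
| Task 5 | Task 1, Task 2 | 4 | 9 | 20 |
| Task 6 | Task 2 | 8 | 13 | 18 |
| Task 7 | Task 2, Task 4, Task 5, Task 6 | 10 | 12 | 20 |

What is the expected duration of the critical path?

41 hours

te_Task 1 = (9 + 4·10 + 17)/6 = 66/6 = 11
te_Task 2 = (4 + 4·5 + 6)/6 = 30/6 = 5
te_Task 3 = (1 + 4·2 + 9)/6 = 18/6 = 3
te_Task 4 = (8 + 4·13 + 24)/6 = 84/6 = 14
te_Task 5 = (4 + 4·9 + 20)/6 = 60/6 = 10
te_Task 6 = (8 + 4·13 + 18)/6 = 78/6 = 13
te_Task 7 = (10 + 4·12 + 20)/6 = 78/6 = 13

Forward pass:
ES_Task 1 = 0; EF_Task 1 = 11
ES_Task 2 = 0; EF_Task 2 = 5
ES_Task 3 = max(EF_Task 1=11, EF_Task 2=5) = 11; EF_Task 3 = 11+3 = 14
ES_Task 4 = max(EF_Task 2=5, EF_Task 3=14) = 14; EF_Task 4 = 14+14 = 28
ES_Task 5 = max(EF_Task 1=11, EF_Task 2=5) = 11; EF_Task 5 = 11+10 = 21
ES_Task 6 = 5; EF_Task 6 = 5+13 = 18
ES_Task 7 = max(EF_Task 2=5, EF_Task 4=28, EF_Task 5=21, EF_Task 6=18) = 28; EF_Task 7 = 28+13 = 41
Expected project duration μ = 41 hours. Critical path: Task 1 → Task 3 → Task 4 → Task 7.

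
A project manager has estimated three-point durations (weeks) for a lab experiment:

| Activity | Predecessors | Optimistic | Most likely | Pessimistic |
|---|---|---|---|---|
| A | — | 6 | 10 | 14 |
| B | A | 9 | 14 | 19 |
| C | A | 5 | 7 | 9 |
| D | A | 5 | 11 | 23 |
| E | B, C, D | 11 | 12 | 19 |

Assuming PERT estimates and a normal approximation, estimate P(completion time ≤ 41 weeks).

te_A = (6 + 4·10 + 14)/6 = 60/6 = 10; σ²_A = ((14−6)/6)² = 1.778
te_B = (9 + 4·14 + 19)/6 = 84/6 = 14; σ²_B = ((19−9)/6)² = 2.778
te_C = (5 + 4·7 + 9)/6 = 42/6 = 7; σ²_C = ((9−5)/6)² = 0.444
te_D = (5 + 4·11 + 23)/6 = 72/6 = 12; σ²_D = ((23−5)/6)² = 9.000
te_E = (11 + 4·12 + 19)/6 = 78/6 = 13; σ²_E = ((19−11)/6)² = 1.778

Forward pass:
ES_A = 0; EF_A = 10
ES_B = 10; EF_B = 10+14 = 24
ES_C = 10; EF_C = 10+7 = 17
ES_D = 10; EF_D = 10+12 = 22
ES_E = max(EF_B=24, EF_C=17, EF_D=22) = 24; EF_E = 24+13 = 37
Expected project duration μ = 37 weeks. Critical path: A → B → E.

Variance along critical path = 1.778 + 2.778 + 1.778 = 6.333; σ = √6.333 = 2.517 weeks.
Z = (41 − 37) / 2.517 = 1.589
P(T ≤ 41) = Φ(1.589) ≈ 0.944

0.944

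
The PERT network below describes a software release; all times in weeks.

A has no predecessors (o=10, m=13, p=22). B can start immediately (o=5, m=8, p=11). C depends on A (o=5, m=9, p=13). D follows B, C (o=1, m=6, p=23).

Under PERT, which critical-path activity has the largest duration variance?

te_A = (10 + 4·13 + 22)/6 = 84/6 = 14; σ²_A = ((22−10)/6)² = 4.000
te_B = (5 + 4·8 + 11)/6 = 48/6 = 8; σ²_B = ((11−5)/6)² = 1.000
te_C = (5 + 4·9 + 13)/6 = 54/6 = 9; σ²_C = ((13−5)/6)² = 1.778
te_D = (1 + 4·6 + 23)/6 = 48/6 = 8; σ²_D = ((23−1)/6)² = 13.444

Forward pass:
ES_A = 0; EF_A = 14
ES_B = 0; EF_B = 8
ES_C = 14; EF_C = 14+9 = 23
ES_D = max(EF_B=8, EF_C=23) = 23; EF_D = 23+8 = 31
Expected project duration μ = 31 weeks. Critical path: A → C → D.

Variances on critical path: σ²_A=4.000, σ²_C=1.778, σ²_D=13.444.
Largest is σ²_D = 13.444.

D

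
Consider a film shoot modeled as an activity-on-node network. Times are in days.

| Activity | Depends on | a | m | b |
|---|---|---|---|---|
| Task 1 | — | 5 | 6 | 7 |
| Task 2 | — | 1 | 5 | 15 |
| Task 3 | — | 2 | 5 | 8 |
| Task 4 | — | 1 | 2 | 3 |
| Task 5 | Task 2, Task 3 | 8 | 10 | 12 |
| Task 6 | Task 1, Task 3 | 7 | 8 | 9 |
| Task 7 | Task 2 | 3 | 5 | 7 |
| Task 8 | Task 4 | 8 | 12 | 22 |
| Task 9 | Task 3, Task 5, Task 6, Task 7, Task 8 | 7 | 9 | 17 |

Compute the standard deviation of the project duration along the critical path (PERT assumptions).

te_Task 1 = (5 + 4·6 + 7)/6 = 36/6 = 6; σ²_Task 1 = ((7−5)/6)² = 0.111
te_Task 2 = (1 + 4·5 + 15)/6 = 36/6 = 6; σ²_Task 2 = ((15−1)/6)² = 5.444
te_Task 3 = (2 + 4·5 + 8)/6 = 30/6 = 5; σ²_Task 3 = ((8−2)/6)² = 1.000
te_Task 4 = (1 + 4·2 + 3)/6 = 12/6 = 2; σ²_Task 4 = ((3−1)/6)² = 0.111
te_Task 5 = (8 + 4·10 + 12)/6 = 60/6 = 10; σ²_Task 5 = ((12−8)/6)² = 0.444
te_Task 6 = (7 + 4·8 + 9)/6 = 48/6 = 8; σ²_Task 6 = ((9−7)/6)² = 0.111
te_Task 7 = (3 + 4·5 + 7)/6 = 30/6 = 5; σ²_Task 7 = ((7−3)/6)² = 0.444
te_Task 8 = (8 + 4·12 + 22)/6 = 78/6 = 13; σ²_Task 8 = ((22−8)/6)² = 5.444
te_Task 9 = (7 + 4·9 + 17)/6 = 60/6 = 10; σ²_Task 9 = ((17−7)/6)² = 2.778

Forward pass:
ES_Task 1 = 0; EF_Task 1 = 6
ES_Task 2 = 0; EF_Task 2 = 6
ES_Task 3 = 0; EF_Task 3 = 5
ES_Task 4 = 0; EF_Task 4 = 2
ES_Task 5 = max(EF_Task 2=6, EF_Task 3=5) = 6; EF_Task 5 = 6+10 = 16
ES_Task 6 = max(EF_Task 1=6, EF_Task 3=5) = 6; EF_Task 6 = 6+8 = 14
ES_Task 7 = 6; EF_Task 7 = 6+5 = 11
ES_Task 8 = 2; EF_Task 8 = 2+13 = 15
ES_Task 9 = max(EF_Task 3=5, EF_Task 5=16, EF_Task 6=14, EF_Task 7=11, EF_Task 8=15) = 16; EF_Task 9 = 16+10 = 26
Expected project duration μ = 26 days. Critical path: Task 2 → Task 5 → Task 9.

Variance along critical path = 5.444 + 0.444 + 2.778 = 8.667
σ = √8.667 = 2.944 days

2.94 days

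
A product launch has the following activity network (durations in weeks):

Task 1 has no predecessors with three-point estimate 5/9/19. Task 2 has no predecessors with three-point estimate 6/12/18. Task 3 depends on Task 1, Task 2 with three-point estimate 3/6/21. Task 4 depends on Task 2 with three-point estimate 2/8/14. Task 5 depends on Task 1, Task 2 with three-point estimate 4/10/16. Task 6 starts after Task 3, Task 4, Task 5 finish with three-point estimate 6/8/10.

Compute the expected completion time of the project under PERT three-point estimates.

te_Task 1 = (5 + 4·9 + 19)/6 = 60/6 = 10
te_Task 2 = (6 + 4·12 + 18)/6 = 72/6 = 12
te_Task 3 = (3 + 4·6 + 21)/6 = 48/6 = 8
te_Task 4 = (2 + 4·8 + 14)/6 = 48/6 = 8
te_Task 5 = (4 + 4·10 + 16)/6 = 60/6 = 10
te_Task 6 = (6 + 4·8 + 10)/6 = 48/6 = 8

Forward pass:
ES_Task 1 = 0; EF_Task 1 = 10
ES_Task 2 = 0; EF_Task 2 = 12
ES_Task 3 = max(EF_Task 1=10, EF_Task 2=12) = 12; EF_Task 3 = 12+8 = 20
ES_Task 4 = 12; EF_Task 4 = 12+8 = 20
ES_Task 5 = max(EF_Task 1=10, EF_Task 2=12) = 12; EF_Task 5 = 12+10 = 22
ES_Task 6 = max(EF_Task 3=20, EF_Task 4=20, EF_Task 5=22) = 22; EF_Task 6 = 22+8 = 30
Expected project duration μ = 30 weeks. Critical path: Task 2 → Task 5 → Task 6.

30 weeks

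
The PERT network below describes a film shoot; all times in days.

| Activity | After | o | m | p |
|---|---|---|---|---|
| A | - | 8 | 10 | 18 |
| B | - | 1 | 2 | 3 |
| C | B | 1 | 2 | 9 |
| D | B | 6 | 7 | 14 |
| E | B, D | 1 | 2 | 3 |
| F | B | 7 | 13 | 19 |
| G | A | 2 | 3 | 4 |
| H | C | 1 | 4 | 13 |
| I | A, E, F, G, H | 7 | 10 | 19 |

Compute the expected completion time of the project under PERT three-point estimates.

26 days

te_A = (8 + 4·10 + 18)/6 = 66/6 = 11
te_B = (1 + 4·2 + 3)/6 = 12/6 = 2
te_C = (1 + 4·2 + 9)/6 = 18/6 = 3
te_D = (6 + 4·7 + 14)/6 = 48/6 = 8
te_E = (1 + 4·2 + 3)/6 = 12/6 = 2
te_F = (7 + 4·13 + 19)/6 = 78/6 = 13
te_G = (2 + 4·3 + 4)/6 = 18/6 = 3
te_H = (1 + 4·4 + 13)/6 = 30/6 = 5
te_I = (7 + 4·10 + 19)/6 = 66/6 = 11

Forward pass:
ES_A = 0; EF_A = 11
ES_B = 0; EF_B = 2
ES_C = 2; EF_C = 2+3 = 5
ES_D = 2; EF_D = 2+8 = 10
ES_E = max(EF_B=2, EF_D=10) = 10; EF_E = 10+2 = 12
ES_F = 2; EF_F = 2+13 = 15
ES_G = 11; EF_G = 11+3 = 14
ES_H = 5; EF_H = 5+5 = 10
ES_I = max(EF_A=11, EF_E=12, EF_F=15, EF_G=14, EF_H=10) = 15; EF_I = 15+11 = 26
Expected project duration μ = 26 days. Critical path: B → F → I.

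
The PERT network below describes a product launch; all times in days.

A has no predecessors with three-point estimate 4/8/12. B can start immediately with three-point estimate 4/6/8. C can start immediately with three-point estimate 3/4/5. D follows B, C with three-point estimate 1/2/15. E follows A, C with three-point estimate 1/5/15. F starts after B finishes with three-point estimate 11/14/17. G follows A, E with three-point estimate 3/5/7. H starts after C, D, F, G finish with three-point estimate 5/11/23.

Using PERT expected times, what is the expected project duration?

32 days

te_A = (4 + 4·8 + 12)/6 = 48/6 = 8
te_B = (4 + 4·6 + 8)/6 = 36/6 = 6
te_C = (3 + 4·4 + 5)/6 = 24/6 = 4
te_D = (1 + 4·2 + 15)/6 = 24/6 = 4
te_E = (1 + 4·5 + 15)/6 = 36/6 = 6
te_F = (11 + 4·14 + 17)/6 = 84/6 = 14
te_G = (3 + 4·5 + 7)/6 = 30/6 = 5
te_H = (5 + 4·11 + 23)/6 = 72/6 = 12

Forward pass:
ES_A = 0; EF_A = 8
ES_B = 0; EF_B = 6
ES_C = 0; EF_C = 4
ES_D = max(EF_B=6, EF_C=4) = 6; EF_D = 6+4 = 10
ES_E = max(EF_A=8, EF_C=4) = 8; EF_E = 8+6 = 14
ES_F = 6; EF_F = 6+14 = 20
ES_G = max(EF_A=8, EF_E=14) = 14; EF_G = 14+5 = 19
ES_H = max(EF_C=4, EF_D=10, EF_F=20, EF_G=19) = 20; EF_H = 20+12 = 32
Expected project duration μ = 32 days. Critical path: B → F → H.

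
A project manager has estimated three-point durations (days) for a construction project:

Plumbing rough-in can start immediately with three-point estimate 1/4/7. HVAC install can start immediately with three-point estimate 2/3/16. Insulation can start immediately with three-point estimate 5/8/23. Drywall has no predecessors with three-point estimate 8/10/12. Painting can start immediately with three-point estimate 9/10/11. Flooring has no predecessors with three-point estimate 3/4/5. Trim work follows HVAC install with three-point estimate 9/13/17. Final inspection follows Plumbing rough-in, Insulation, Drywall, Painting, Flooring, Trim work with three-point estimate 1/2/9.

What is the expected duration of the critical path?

21 days

te_Plumbing rough-in = (1 + 4·4 + 7)/6 = 24/6 = 4
te_HVAC install = (2 + 4·3 + 16)/6 = 30/6 = 5
te_Insulation = (5 + 4·8 + 23)/6 = 60/6 = 10
te_Drywall = (8 + 4·10 + 12)/6 = 60/6 = 10
te_Painting = (9 + 4·10 + 11)/6 = 60/6 = 10
te_Flooring = (3 + 4·4 + 5)/6 = 24/6 = 4
te_Trim work = (9 + 4·13 + 17)/6 = 78/6 = 13
te_Final inspection = (1 + 4·2 + 9)/6 = 18/6 = 3

Forward pass:
ES_Plumbing rough-in = 0; EF_Plumbing rough-in = 4
ES_HVAC install = 0; EF_HVAC install = 5
ES_Insulation = 0; EF_Insulation = 10
ES_Drywall = 0; EF_Drywall = 10
ES_Painting = 0; EF_Painting = 10
ES_Flooring = 0; EF_Flooring = 4
ES_Trim work = 5; EF_Trim work = 5+13 = 18
ES_Final inspection = max(EF_Plumbing rough-in=4, EF_Insulation=10, EF_Drywall=10, EF_Painting=10, EF_Flooring=4, EF_Trim work=18) = 18; EF_Final inspection = 18+3 = 21
Expected project duration μ = 21 days. Critical path: HVAC install → Trim work → Final inspection.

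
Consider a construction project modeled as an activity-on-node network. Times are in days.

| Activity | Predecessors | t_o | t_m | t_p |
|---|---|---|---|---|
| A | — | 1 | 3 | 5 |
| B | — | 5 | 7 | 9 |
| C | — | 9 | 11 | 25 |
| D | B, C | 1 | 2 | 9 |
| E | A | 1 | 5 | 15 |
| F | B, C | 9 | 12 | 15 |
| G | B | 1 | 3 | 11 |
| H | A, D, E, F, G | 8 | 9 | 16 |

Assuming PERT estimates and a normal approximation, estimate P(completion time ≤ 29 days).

0.028

te_A = (1 + 4·3 + 5)/6 = 18/6 = 3; σ²_A = ((5−1)/6)² = 0.444
te_B = (5 + 4·7 + 9)/6 = 42/6 = 7; σ²_B = ((9−5)/6)² = 0.444
te_C = (9 + 4·11 + 25)/6 = 78/6 = 13; σ²_C = ((25−9)/6)² = 7.111
te_D = (1 + 4·2 + 9)/6 = 18/6 = 3; σ²_D = ((9−1)/6)² = 1.778
te_E = (1 + 4·5 + 15)/6 = 36/6 = 6; σ²_E = ((15−1)/6)² = 5.444
te_F = (9 + 4·12 + 15)/6 = 72/6 = 12; σ²_F = ((15−9)/6)² = 1.000
te_G = (1 + 4·3 + 11)/6 = 24/6 = 4; σ²_G = ((11−1)/6)² = 2.778
te_H = (8 + 4·9 + 16)/6 = 60/6 = 10; σ²_H = ((16−8)/6)² = 1.778

Forward pass:
ES_A = 0; EF_A = 3
ES_B = 0; EF_B = 7
ES_C = 0; EF_C = 13
ES_D = max(EF_B=7, EF_C=13) = 13; EF_D = 13+3 = 16
ES_E = 3; EF_E = 3+6 = 9
ES_F = max(EF_B=7, EF_C=13) = 13; EF_F = 13+12 = 25
ES_G = 7; EF_G = 7+4 = 11
ES_H = max(EF_A=3, EF_D=16, EF_E=9, EF_F=25, EF_G=11) = 25; EF_H = 25+10 = 35
Expected project duration μ = 35 days. Critical path: C → F → H.

Variance along critical path = 7.111 + 1.000 + 1.778 = 9.889; σ = √9.889 = 3.145 days.
Z = (29 − 35) / 3.145 = -1.908
P(T ≤ 29) = Φ(-1.908) ≈ 0.028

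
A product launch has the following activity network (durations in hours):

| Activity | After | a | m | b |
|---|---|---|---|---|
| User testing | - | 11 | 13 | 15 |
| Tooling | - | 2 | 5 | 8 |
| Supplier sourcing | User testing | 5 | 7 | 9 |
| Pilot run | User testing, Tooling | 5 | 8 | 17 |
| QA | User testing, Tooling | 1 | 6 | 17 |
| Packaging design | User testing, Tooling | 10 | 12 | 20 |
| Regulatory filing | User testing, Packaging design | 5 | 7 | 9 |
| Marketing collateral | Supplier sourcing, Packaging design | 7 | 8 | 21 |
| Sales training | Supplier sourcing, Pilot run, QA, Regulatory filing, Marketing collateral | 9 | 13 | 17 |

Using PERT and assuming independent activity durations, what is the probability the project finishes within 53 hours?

te_User testing = (11 + 4·13 + 15)/6 = 78/6 = 13; σ²_User testing = ((15−11)/6)² = 0.444
te_Tooling = (2 + 4·5 + 8)/6 = 30/6 = 5; σ²_Tooling = ((8−2)/6)² = 1.000
te_Supplier sourcing = (5 + 4·7 + 9)/6 = 42/6 = 7; σ²_Supplier sourcing = ((9−5)/6)² = 0.444
te_Pilot run = (5 + 4·8 + 17)/6 = 54/6 = 9; σ²_Pilot run = ((17−5)/6)² = 4.000
te_QA = (1 + 4·6 + 17)/6 = 42/6 = 7; σ²_QA = ((17−1)/6)² = 7.111
te_Packaging design = (10 + 4·12 + 20)/6 = 78/6 = 13; σ²_Packaging design = ((20−10)/6)² = 2.778
te_Regulatory filing = (5 + 4·7 + 9)/6 = 42/6 = 7; σ²_Regulatory filing = ((9−5)/6)² = 0.444
te_Marketing collateral = (7 + 4·8 + 21)/6 = 60/6 = 10; σ²_Marketing collateral = ((21−7)/6)² = 5.444
te_Sales training = (9 + 4·13 + 17)/6 = 78/6 = 13; σ²_Sales training = ((17−9)/6)² = 1.778

Forward pass:
ES_User testing = 0; EF_User testing = 13
ES_Tooling = 0; EF_Tooling = 5
ES_Supplier sourcing = 13; EF_Supplier sourcing = 13+7 = 20
ES_Pilot run = max(EF_User testing=13, EF_Tooling=5) = 13; EF_Pilot run = 13+9 = 22
ES_QA = max(EF_User testing=13, EF_Tooling=5) = 13; EF_QA = 13+7 = 20
ES_Packaging design = max(EF_User testing=13, EF_Tooling=5) = 13; EF_Packaging design = 13+13 = 26
ES_Regulatory filing = max(EF_User testing=13, EF_Packaging design=26) = 26; EF_Regulatory filing = 26+7 = 33
ES_Marketing collateral = max(EF_Supplier sourcing=20, EF_Packaging design=26) = 26; EF_Marketing collateral = 26+10 = 36
ES_Sales training = max(EF_Supplier sourcing=20, EF_Pilot run=22, EF_QA=20, EF_Regulatory filing=33, EF_Marketing collateral=36) = 36; EF_Sales training = 36+13 = 49
Expected project duration μ = 49 hours. Critical path: User testing → Packaging design → Marketing collateral → Sales training.

Variance along critical path = 0.444 + 2.778 + 5.444 + 1.778 = 10.444; σ = √10.444 = 3.232 hours.
Z = (53 − 49) / 3.232 = 1.238
P(T ≤ 53) = Φ(1.238) ≈ 0.892

0.892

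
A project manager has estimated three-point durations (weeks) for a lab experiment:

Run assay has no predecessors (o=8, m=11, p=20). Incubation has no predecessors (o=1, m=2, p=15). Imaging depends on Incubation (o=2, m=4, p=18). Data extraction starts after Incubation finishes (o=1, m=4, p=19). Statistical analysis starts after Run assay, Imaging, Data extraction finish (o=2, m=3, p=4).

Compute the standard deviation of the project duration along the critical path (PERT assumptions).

2.03 weeks

te_Run assay = (8 + 4·11 + 20)/6 = 72/6 = 12; σ²_Run assay = ((20−8)/6)² = 4.000
te_Incubation = (1 + 4·2 + 15)/6 = 24/6 = 4; σ²_Incubation = ((15−1)/6)² = 5.444
te_Imaging = (2 + 4·4 + 18)/6 = 36/6 = 6; σ²_Imaging = ((18−2)/6)² = 7.111
te_Data extraction = (1 + 4·4 + 19)/6 = 36/6 = 6; σ²_Data extraction = ((19−1)/6)² = 9.000
te_Statistical analysis = (2 + 4·3 + 4)/6 = 18/6 = 3; σ²_Statistical analysis = ((4−2)/6)² = 0.111

Forward pass:
ES_Run assay = 0; EF_Run assay = 12
ES_Incubation = 0; EF_Incubation = 4
ES_Imaging = 4; EF_Imaging = 4+6 = 10
ES_Data extraction = 4; EF_Data extraction = 4+6 = 10
ES_Statistical analysis = max(EF_Run assay=12, EF_Imaging=10, EF_Data extraction=10) = 12; EF_Statistical analysis = 12+3 = 15
Expected project duration μ = 15 weeks. Critical path: Run assay → Statistical analysis.

Variance along critical path = 4.000 + 0.111 = 4.111
σ = √4.111 = 2.028 weeks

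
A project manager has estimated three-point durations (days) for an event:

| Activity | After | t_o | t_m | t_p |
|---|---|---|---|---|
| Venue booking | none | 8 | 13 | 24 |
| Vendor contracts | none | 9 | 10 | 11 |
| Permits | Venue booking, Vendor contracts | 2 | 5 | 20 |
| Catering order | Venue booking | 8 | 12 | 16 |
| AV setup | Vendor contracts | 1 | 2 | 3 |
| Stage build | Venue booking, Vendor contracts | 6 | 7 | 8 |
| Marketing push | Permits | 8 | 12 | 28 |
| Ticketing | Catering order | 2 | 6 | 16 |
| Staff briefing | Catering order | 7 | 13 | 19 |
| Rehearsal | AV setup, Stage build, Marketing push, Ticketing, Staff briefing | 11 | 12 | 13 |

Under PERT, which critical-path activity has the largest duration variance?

te_Venue booking = (8 + 4·13 + 24)/6 = 84/6 = 14; σ²_Venue booking = ((24−8)/6)² = 7.111
te_Vendor contracts = (9 + 4·10 + 11)/6 = 60/6 = 10; σ²_Vendor contracts = ((11−9)/6)² = 0.111
te_Permits = (2 + 4·5 + 20)/6 = 42/6 = 7; σ²_Permits = ((20−2)/6)² = 9.000
te_Catering order = (8 + 4·12 + 16)/6 = 72/6 = 12; σ²_Catering order = ((16−8)/6)² = 1.778
te_AV setup = (1 + 4·2 + 3)/6 = 12/6 = 2; σ²_AV setup = ((3−1)/6)² = 0.111
te_Stage build = (6 + 4·7 + 8)/6 = 42/6 = 7; σ²_Stage build = ((8−6)/6)² = 0.111
te_Marketing push = (8 + 4·12 + 28)/6 = 84/6 = 14; σ²_Marketing push = ((28−8)/6)² = 11.111
te_Ticketing = (2 + 4·6 + 16)/6 = 42/6 = 7; σ²_Ticketing = ((16−2)/6)² = 5.444
te_Staff briefing = (7 + 4·13 + 19)/6 = 78/6 = 13; σ²_Staff briefing = ((19−7)/6)² = 4.000
te_Rehearsal = (11 + 4·12 + 13)/6 = 72/6 = 12; σ²_Rehearsal = ((13−11)/6)² = 0.111

Forward pass:
ES_Venue booking = 0; EF_Venue booking = 14
ES_Vendor contracts = 0; EF_Vendor contracts = 10
ES_Permits = max(EF_Venue booking=14, EF_Vendor contracts=10) = 14; EF_Permits = 14+7 = 21
ES_Catering order = 14; EF_Catering order = 14+12 = 26
ES_AV setup = 10; EF_AV setup = 10+2 = 12
ES_Stage build = max(EF_Venue booking=14, EF_Vendor contracts=10) = 14; EF_Stage build = 14+7 = 21
ES_Marketing push = 21; EF_Marketing push = 21+14 = 35
ES_Ticketing = 26; EF_Ticketing = 26+7 = 33
ES_Staff briefing = 26; EF_Staff briefing = 26+13 = 39
ES_Rehearsal = max(EF_AV setup=12, EF_Stage build=21, EF_Marketing push=35, EF_Ticketing=33, EF_Staff briefing=39) = 39; EF_Rehearsal = 39+12 = 51
Expected project duration μ = 51 days. Critical path: Venue booking → Catering order → Staff briefing → Rehearsal.

Variances on critical path: σ²_Venue booking=7.111, σ²_Catering order=1.778, σ²_Staff briefing=4.000, σ²_Rehearsal=0.111.
Largest is σ²_Venue booking = 7.111.

Venue booking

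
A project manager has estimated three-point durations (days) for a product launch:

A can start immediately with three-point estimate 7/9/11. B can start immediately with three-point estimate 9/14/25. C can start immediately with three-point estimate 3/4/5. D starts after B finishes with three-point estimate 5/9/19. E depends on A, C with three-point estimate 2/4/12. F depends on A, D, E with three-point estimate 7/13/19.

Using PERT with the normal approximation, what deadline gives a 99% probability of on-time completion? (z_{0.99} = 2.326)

te_A = (7 + 4·9 + 11)/6 = 54/6 = 9; σ²_A = ((11−7)/6)² = 0.444
te_B = (9 + 4·14 + 25)/6 = 90/6 = 15; σ²_B = ((25−9)/6)² = 7.111
te_C = (3 + 4·4 + 5)/6 = 24/6 = 4; σ²_C = ((5−3)/6)² = 0.111
te_D = (5 + 4·9 + 19)/6 = 60/6 = 10; σ²_D = ((19−5)/6)² = 5.444
te_E = (2 + 4·4 + 12)/6 = 30/6 = 5; σ²_E = ((12−2)/6)² = 2.778
te_F = (7 + 4·13 + 19)/6 = 78/6 = 13; σ²_F = ((19−7)/6)² = 4.000

Forward pass:
ES_A = 0; EF_A = 9
ES_B = 0; EF_B = 15
ES_C = 0; EF_C = 4
ES_D = 15; EF_D = 15+10 = 25
ES_E = max(EF_A=9, EF_C=4) = 9; EF_E = 9+5 = 14
ES_F = max(EF_A=9, EF_D=25, EF_E=14) = 25; EF_F = 25+13 = 38
Expected project duration μ = 38 days. Critical path: B → D → F.

Variance along critical path = 7.111 + 5.444 + 4.000 = 16.556; σ = 4.069 days.
D = μ + z·σ = 38 + 2.326·4.069 = 47.5 days

47.5 days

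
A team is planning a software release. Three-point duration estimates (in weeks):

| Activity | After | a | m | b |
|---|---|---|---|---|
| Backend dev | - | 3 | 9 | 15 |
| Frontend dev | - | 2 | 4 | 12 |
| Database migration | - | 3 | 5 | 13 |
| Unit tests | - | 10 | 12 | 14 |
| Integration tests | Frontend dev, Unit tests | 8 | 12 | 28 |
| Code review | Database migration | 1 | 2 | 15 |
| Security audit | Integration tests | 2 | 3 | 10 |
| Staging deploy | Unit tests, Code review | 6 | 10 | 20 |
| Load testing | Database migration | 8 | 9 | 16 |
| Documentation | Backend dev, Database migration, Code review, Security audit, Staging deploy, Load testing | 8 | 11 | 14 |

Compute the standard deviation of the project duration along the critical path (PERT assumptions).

te_Backend dev = (3 + 4·9 + 15)/6 = 54/6 = 9; σ²_Backend dev = ((15−3)/6)² = 4.000
te_Frontend dev = (2 + 4·4 + 12)/6 = 30/6 = 5; σ²_Frontend dev = ((12−2)/6)² = 2.778
te_Database migration = (3 + 4·5 + 13)/6 = 36/6 = 6; σ²_Database migration = ((13−3)/6)² = 2.778
te_Unit tests = (10 + 4·12 + 14)/6 = 72/6 = 12; σ²_Unit tests = ((14−10)/6)² = 0.444
te_Integration tests = (8 + 4·12 + 28)/6 = 84/6 = 14; σ²_Integration tests = ((28−8)/6)² = 11.111
te_Code review = (1 + 4·2 + 15)/6 = 24/6 = 4; σ²_Code review = ((15−1)/6)² = 5.444
te_Security audit = (2 + 4·3 + 10)/6 = 24/6 = 4; σ²_Security audit = ((10−2)/6)² = 1.778
te_Staging deploy = (6 + 4·10 + 20)/6 = 66/6 = 11; σ²_Staging deploy = ((20−6)/6)² = 5.444
te_Load testing = (8 + 4·9 + 16)/6 = 60/6 = 10; σ²_Load testing = ((16−8)/6)² = 1.778
te_Documentation = (8 + 4·11 + 14)/6 = 66/6 = 11; σ²_Documentation = ((14−8)/6)² = 1.000

Forward pass:
ES_Backend dev = 0; EF_Backend dev = 9
ES_Frontend dev = 0; EF_Frontend dev = 5
ES_Database migration = 0; EF_Database migration = 6
ES_Unit tests = 0; EF_Unit tests = 12
ES_Integration tests = max(EF_Frontend dev=5, EF_Unit tests=12) = 12; EF_Integration tests = 12+14 = 26
ES_Code review = 6; EF_Code review = 6+4 = 10
ES_Security audit = 26; EF_Security audit = 26+4 = 30
ES_Staging deploy = max(EF_Unit tests=12, EF_Code review=10) = 12; EF_Staging deploy = 12+11 = 23
ES_Load testing = 6; EF_Load testing = 6+10 = 16
ES_Documentation = max(EF_Backend dev=9, EF_Database migration=6, EF_Code review=10, EF_Security audit=30, EF_Staging deploy=23, EF_Load testing=16) = 30; EF_Documentation = 30+11 = 41
Expected project duration μ = 41 weeks. Critical path: Unit tests → Integration tests → Security audit → Documentation.

Variance along critical path = 0.444 + 11.111 + 1.778 + 1.000 = 14.333
σ = √14.333 = 3.786 weeks

3.79 weeks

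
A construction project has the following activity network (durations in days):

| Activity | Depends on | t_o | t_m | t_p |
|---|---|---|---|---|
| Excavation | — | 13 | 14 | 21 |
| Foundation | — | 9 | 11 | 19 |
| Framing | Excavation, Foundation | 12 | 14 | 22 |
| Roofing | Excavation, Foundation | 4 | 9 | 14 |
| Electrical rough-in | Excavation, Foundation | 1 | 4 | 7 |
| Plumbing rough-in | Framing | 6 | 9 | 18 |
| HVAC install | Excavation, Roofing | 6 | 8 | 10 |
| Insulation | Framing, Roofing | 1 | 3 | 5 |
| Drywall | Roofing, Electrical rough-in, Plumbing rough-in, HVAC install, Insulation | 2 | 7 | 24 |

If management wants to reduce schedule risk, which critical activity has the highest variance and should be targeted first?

te_Excavation = (13 + 4·14 + 21)/6 = 90/6 = 15; σ²_Excavation = ((21−13)/6)² = 1.778
te_Foundation = (9 + 4·11 + 19)/6 = 72/6 = 12; σ²_Foundation = ((19−9)/6)² = 2.778
te_Framing = (12 + 4·14 + 22)/6 = 90/6 = 15; σ²_Framing = ((22−12)/6)² = 2.778
te_Roofing = (4 + 4·9 + 14)/6 = 54/6 = 9; σ²_Roofing = ((14−4)/6)² = 2.778
te_Electrical rough-in = (1 + 4·4 + 7)/6 = 24/6 = 4; σ²_Electrical rough-in = ((7−1)/6)² = 1.000
te_Plumbing rough-in = (6 + 4·9 + 18)/6 = 60/6 = 10; σ²_Plumbing rough-in = ((18−6)/6)² = 4.000
te_HVAC install = (6 + 4·8 + 10)/6 = 48/6 = 8; σ²_HVAC install = ((10−6)/6)² = 0.444
te_Insulation = (1 + 4·3 + 5)/6 = 18/6 = 3; σ²_Insulation = ((5−1)/6)² = 0.444
te_Drywall = (2 + 4·7 + 24)/6 = 54/6 = 9; σ²_Drywall = ((24−2)/6)² = 13.444

Forward pass:
ES_Excavation = 0; EF_Excavation = 15
ES_Foundation = 0; EF_Foundation = 12
ES_Framing = max(EF_Excavation=15, EF_Foundation=12) = 15; EF_Framing = 15+15 = 30
ES_Roofing = max(EF_Excavation=15, EF_Foundation=12) = 15; EF_Roofing = 15+9 = 24
ES_Electrical rough-in = max(EF_Excavation=15, EF_Foundation=12) = 15; EF_Electrical rough-in = 15+4 = 19
ES_Plumbing rough-in = 30; EF_Plumbing rough-in = 30+10 = 40
ES_HVAC install = max(EF_Excavation=15, EF_Roofing=24) = 24; EF_HVAC install = 24+8 = 32
ES_Insulation = max(EF_Framing=30, EF_Roofing=24) = 30; EF_Insulation = 30+3 = 33
ES_Drywall = max(EF_Roofing=24, EF_Electrical rough-in=19, EF_Plumbing rough-in=40, EF_HVAC install=32, EF_Insulation=33) = 40; EF_Drywall = 40+9 = 49
Expected project duration μ = 49 days. Critical path: Excavation → Framing → Plumbing rough-in → Drywall.

Variances on critical path: σ²_Excavation=1.778, σ²_Framing=2.778, σ²_Plumbing rough-in=4.000, σ²_Drywall=13.444.
Largest is σ²_Drywall = 13.444.

Drywall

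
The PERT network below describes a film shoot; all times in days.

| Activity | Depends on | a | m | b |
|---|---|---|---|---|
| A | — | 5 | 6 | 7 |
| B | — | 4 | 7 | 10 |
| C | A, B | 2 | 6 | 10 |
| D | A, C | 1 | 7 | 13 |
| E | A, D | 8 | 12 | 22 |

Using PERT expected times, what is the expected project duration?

te_A = (5 + 4·6 + 7)/6 = 36/6 = 6
te_B = (4 + 4·7 + 10)/6 = 42/6 = 7
te_C = (2 + 4·6 + 10)/6 = 36/6 = 6
te_D = (1 + 4·7 + 13)/6 = 42/6 = 7
te_E = (8 + 4·12 + 22)/6 = 78/6 = 13

Forward pass:
ES_A = 0; EF_A = 6
ES_B = 0; EF_B = 7
ES_C = max(EF_A=6, EF_B=7) = 7; EF_C = 7+6 = 13
ES_D = max(EF_A=6, EF_C=13) = 13; EF_D = 13+7 = 20
ES_E = max(EF_A=6, EF_D=20) = 20; EF_E = 20+13 = 33
Expected project duration μ = 33 days. Critical path: B → C → D → E.

33 days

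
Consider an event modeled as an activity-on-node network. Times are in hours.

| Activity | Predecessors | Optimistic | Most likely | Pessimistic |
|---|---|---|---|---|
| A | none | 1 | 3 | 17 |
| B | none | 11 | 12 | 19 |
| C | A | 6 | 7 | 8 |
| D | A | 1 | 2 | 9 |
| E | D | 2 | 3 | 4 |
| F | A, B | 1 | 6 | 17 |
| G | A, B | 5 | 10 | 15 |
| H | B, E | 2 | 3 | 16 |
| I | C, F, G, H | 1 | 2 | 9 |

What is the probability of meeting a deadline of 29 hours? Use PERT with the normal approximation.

te_A = (1 + 4·3 + 17)/6 = 30/6 = 5; σ²_A = ((17−1)/6)² = 7.111
te_B = (11 + 4·12 + 19)/6 = 78/6 = 13; σ²_B = ((19−11)/6)² = 1.778
te_C = (6 + 4·7 + 8)/6 = 42/6 = 7; σ²_C = ((8−6)/6)² = 0.111
te_D = (1 + 4·2 + 9)/6 = 18/6 = 3; σ²_D = ((9−1)/6)² = 1.778
te_E = (2 + 4·3 + 4)/6 = 18/6 = 3; σ²_E = ((4−2)/6)² = 0.111
te_F = (1 + 4·6 + 17)/6 = 42/6 = 7; σ²_F = ((17−1)/6)² = 7.111
te_G = (5 + 4·10 + 15)/6 = 60/6 = 10; σ²_G = ((15−5)/6)² = 2.778
te_H = (2 + 4·3 + 16)/6 = 30/6 = 5; σ²_H = ((16−2)/6)² = 5.444
te_I = (1 + 4·2 + 9)/6 = 18/6 = 3; σ²_I = ((9−1)/6)² = 1.778

Forward pass:
ES_A = 0; EF_A = 5
ES_B = 0; EF_B = 13
ES_C = 5; EF_C = 5+7 = 12
ES_D = 5; EF_D = 5+3 = 8
ES_E = 8; EF_E = 8+3 = 11
ES_F = max(EF_A=5, EF_B=13) = 13; EF_F = 13+7 = 20
ES_G = max(EF_A=5, EF_B=13) = 13; EF_G = 13+10 = 23
ES_H = max(EF_B=13, EF_E=11) = 13; EF_H = 13+5 = 18
ES_I = max(EF_C=12, EF_F=20, EF_G=23, EF_H=18) = 23; EF_I = 23+3 = 26
Expected project duration μ = 26 hours. Critical path: B → G → I.

Variance along critical path = 1.778 + 2.778 + 1.778 = 6.333; σ = √6.333 = 2.517 hours.
Z = (29 − 26) / 2.517 = 1.192
P(T ≤ 29) = Φ(1.192) ≈ 0.883

0.883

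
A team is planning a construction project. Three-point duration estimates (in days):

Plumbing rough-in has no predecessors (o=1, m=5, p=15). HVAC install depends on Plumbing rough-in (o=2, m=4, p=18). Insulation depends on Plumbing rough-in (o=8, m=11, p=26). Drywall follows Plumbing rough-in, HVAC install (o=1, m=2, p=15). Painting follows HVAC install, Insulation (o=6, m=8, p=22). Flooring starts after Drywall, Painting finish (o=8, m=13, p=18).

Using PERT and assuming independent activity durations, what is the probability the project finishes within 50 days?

0.948

te_Plumbing rough-in = (1 + 4·5 + 15)/6 = 36/6 = 6; σ²_Plumbing rough-in = ((15−1)/6)² = 5.444
te_HVAC install = (2 + 4·4 + 18)/6 = 36/6 = 6; σ²_HVAC install = ((18−2)/6)² = 7.111
te_Insulation = (8 + 4·11 + 26)/6 = 78/6 = 13; σ²_Insulation = ((26−8)/6)² = 9.000
te_Drywall = (1 + 4·2 + 15)/6 = 24/6 = 4; σ²_Drywall = ((15−1)/6)² = 5.444
te_Painting = (6 + 4·8 + 22)/6 = 60/6 = 10; σ²_Painting = ((22−6)/6)² = 7.111
te_Flooring = (8 + 4·13 + 18)/6 = 78/6 = 13; σ²_Flooring = ((18−8)/6)² = 2.778

Forward pass:
ES_Plumbing rough-in = 0; EF_Plumbing rough-in = 6
ES_HVAC install = 6; EF_HVAC install = 6+6 = 12
ES_Insulation = 6; EF_Insulation = 6+13 = 19
ES_Drywall = max(EF_Plumbing rough-in=6, EF_HVAC install=12) = 12; EF_Drywall = 12+4 = 16
ES_Painting = max(EF_HVAC install=12, EF_Insulation=19) = 19; EF_Painting = 19+10 = 29
ES_Flooring = max(EF_Drywall=16, EF_Painting=29) = 29; EF_Flooring = 29+13 = 42
Expected project duration μ = 42 days. Critical path: Plumbing rough-in → Insulation → Painting → Flooring.

Variance along critical path = 5.444 + 9.000 + 7.111 + 2.778 = 24.333; σ = √24.333 = 4.933 days.
Z = (50 − 42) / 4.933 = 1.622
P(T ≤ 50) = Φ(1.622) ≈ 0.948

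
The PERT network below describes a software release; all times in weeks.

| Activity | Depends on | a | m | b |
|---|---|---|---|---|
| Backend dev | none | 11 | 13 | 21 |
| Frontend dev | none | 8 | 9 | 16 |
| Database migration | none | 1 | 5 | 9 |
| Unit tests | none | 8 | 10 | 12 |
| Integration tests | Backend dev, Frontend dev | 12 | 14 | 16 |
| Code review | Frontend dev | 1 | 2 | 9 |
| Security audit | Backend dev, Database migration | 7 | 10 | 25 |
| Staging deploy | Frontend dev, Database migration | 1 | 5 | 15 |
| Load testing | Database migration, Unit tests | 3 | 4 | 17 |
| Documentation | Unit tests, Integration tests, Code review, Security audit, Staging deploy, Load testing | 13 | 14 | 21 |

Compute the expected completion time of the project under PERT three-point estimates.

43 weeks

te_Backend dev = (11 + 4·13 + 21)/6 = 84/6 = 14
te_Frontend dev = (8 + 4·9 + 16)/6 = 60/6 = 10
te_Database migration = (1 + 4·5 + 9)/6 = 30/6 = 5
te_Unit tests = (8 + 4·10 + 12)/6 = 60/6 = 10
te_Integration tests = (12 + 4·14 + 16)/6 = 84/6 = 14
te_Code review = (1 + 4·2 + 9)/6 = 18/6 = 3
te_Security audit = (7 + 4·10 + 25)/6 = 72/6 = 12
te_Staging deploy = (1 + 4·5 + 15)/6 = 36/6 = 6
te_Load testing = (3 + 4·4 + 17)/6 = 36/6 = 6
te_Documentation = (13 + 4·14 + 21)/6 = 90/6 = 15

Forward pass:
ES_Backend dev = 0; EF_Backend dev = 14
ES_Frontend dev = 0; EF_Frontend dev = 10
ES_Database migration = 0; EF_Database migration = 5
ES_Unit tests = 0; EF_Unit tests = 10
ES_Integration tests = max(EF_Backend dev=14, EF_Frontend dev=10) = 14; EF_Integration tests = 14+14 = 28
ES_Code review = 10; EF_Code review = 10+3 = 13
ES_Security audit = max(EF_Backend dev=14, EF_Database migration=5) = 14; EF_Security audit = 14+12 = 26
ES_Staging deploy = max(EF_Frontend dev=10, EF_Database migration=5) = 10; EF_Staging deploy = 10+6 = 16
ES_Load testing = max(EF_Database migration=5, EF_Unit tests=10) = 10; EF_Load testing = 10+6 = 16
ES_Documentation = max(EF_Unit tests=10, EF_Integration tests=28, EF_Code review=13, EF_Security audit=26, EF_Staging deploy=16, EF_Load testing=16) = 28; EF_Documentation = 28+15 = 43
Expected project duration μ = 43 weeks. Critical path: Backend dev → Integration tests → Documentation.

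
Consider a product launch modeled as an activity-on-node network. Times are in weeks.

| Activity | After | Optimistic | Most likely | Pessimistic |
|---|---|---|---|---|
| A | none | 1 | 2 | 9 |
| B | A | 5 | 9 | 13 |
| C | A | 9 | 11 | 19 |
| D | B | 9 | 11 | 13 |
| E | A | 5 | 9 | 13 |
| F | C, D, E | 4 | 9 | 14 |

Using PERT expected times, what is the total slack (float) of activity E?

te_A = (1 + 4·2 + 9)/6 = 18/6 = 3
te_B = (5 + 4·9 + 13)/6 = 54/6 = 9
te_C = (9 + 4·11 + 19)/6 = 72/6 = 12
te_D = (9 + 4·11 + 13)/6 = 66/6 = 11
te_E = (5 + 4·9 + 13)/6 = 54/6 = 9
te_F = (4 + 4·9 + 14)/6 = 54/6 = 9

Forward pass:
ES_A = 0; EF_A = 3
ES_B = 3; EF_B = 3+9 = 12
ES_C = 3; EF_C = 3+12 = 15
ES_D = 12; EF_D = 12+11 = 23
ES_E = 3; EF_E = 3+9 = 12
ES_F = max(EF_C=15, EF_D=23, EF_E=12) = 23; EF_F = 23+9 = 32
Expected project duration μ = 32 weeks. Critical path: A → B → D → F.

Backward pass:
LF_F = 32; LS_F = 32−9 = 23
LF_E = LS_F = 23; LS_E = 23−9 = 14
LF_D = LS_F = 23; LS_D = 23−11 = 12
LF_C = LS_F = 23; LS_C = 23−12 = 11
LF_B = LS_D = 12; LS_B = 12−9 = 3
LF_A = min(LS_B=3, LS_C=11, LS_E=14) = 3; LS_A = 3−3 = 0
Slack_E = LS_E − ES_E = 14 − 3 = 11

11 weeks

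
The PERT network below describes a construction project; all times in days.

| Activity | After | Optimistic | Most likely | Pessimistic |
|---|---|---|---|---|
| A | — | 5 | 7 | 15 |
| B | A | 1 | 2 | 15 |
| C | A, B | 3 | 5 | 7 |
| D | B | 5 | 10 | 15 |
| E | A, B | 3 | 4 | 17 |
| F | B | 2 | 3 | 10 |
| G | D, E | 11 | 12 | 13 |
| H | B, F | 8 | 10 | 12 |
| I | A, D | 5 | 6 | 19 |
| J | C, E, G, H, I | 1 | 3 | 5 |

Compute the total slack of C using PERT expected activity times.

te_A = (5 + 4·7 + 15)/6 = 48/6 = 8
te_B = (1 + 4·2 + 15)/6 = 24/6 = 4
te_C = (3 + 4·5 + 7)/6 = 30/6 = 5
te_D = (5 + 4·10 + 15)/6 = 60/6 = 10
te_E = (3 + 4·4 + 17)/6 = 36/6 = 6
te_F = (2 + 4·3 + 10)/6 = 24/6 = 4
te_G = (11 + 4·12 + 13)/6 = 72/6 = 12
te_H = (8 + 4·10 + 12)/6 = 60/6 = 10
te_I = (5 + 4·6 + 19)/6 = 48/6 = 8
te_J = (1 + 4·3 + 5)/6 = 18/6 = 3

Forward pass:
ES_A = 0; EF_A = 8
ES_B = 8; EF_B = 8+4 = 12
ES_C = max(EF_A=8, EF_B=12) = 12; EF_C = 12+5 = 17
ES_D = 12; EF_D = 12+10 = 22
ES_E = max(EF_A=8, EF_B=12) = 12; EF_E = 12+6 = 18
ES_F = 12; EF_F = 12+4 = 16
ES_G = max(EF_D=22, EF_E=18) = 22; EF_G = 22+12 = 34
ES_H = max(EF_B=12, EF_F=16) = 16; EF_H = 16+10 = 26
ES_I = max(EF_A=8, EF_D=22) = 22; EF_I = 22+8 = 30
ES_J = max(EF_C=17, EF_E=18, EF_G=34, EF_H=26, EF_I=30) = 34; EF_J = 34+3 = 37
Expected project duration μ = 37 days. Critical path: A → B → D → G → J.

Backward pass:
LF_J = 37; LS_J = 37−3 = 34
LF_I = LS_J = 34; LS_I = 34−8 = 26
LF_H = LS_J = 34; LS_H = 34−10 = 24
LF_G = LS_J = 34; LS_G = 34−12 = 22
LF_F = LS_H = 24; LS_F = 24−4 = 20
LF_E = min(LS_G=22, LS_J=34) = 22; LS_E = 22−6 = 16
LF_D = min(LS_G=22, LS_I=26) = 22; LS_D = 22−10 = 12
LF_C = LS_J = 34; LS_C = 34−5 = 29
LF_B = min(LS_C=29, LS_D=12, LS_E=16, LS_F=20, LS_H=24) = 12; LS_B = 12−4 = 8
LF_A = min(LS_B=8, LS_C=29, LS_E=16, LS_I=26) = 8; LS_A = 8−8 = 0
Slack_C = LS_C − ES_C = 29 − 12 = 17

17 days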